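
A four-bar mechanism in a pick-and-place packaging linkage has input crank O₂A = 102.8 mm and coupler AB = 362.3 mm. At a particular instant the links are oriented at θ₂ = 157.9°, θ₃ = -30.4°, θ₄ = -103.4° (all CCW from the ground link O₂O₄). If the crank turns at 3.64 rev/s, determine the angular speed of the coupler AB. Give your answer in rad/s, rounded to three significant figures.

6.71

ω₂ = 22.87 rad/s (from 3.64 rev/s).
Differentiating the loop-closure r₂e^{iθ₂}+r₃e^{iθ₃}=r₁+r₄e^{iθ₄} gives r₂ω₂e^{iθ₂}+r₃ω₃e^{iθ₃}=r₄ω₄e^{iθ₄}.
Eliminating the other unknown: ω₃ = r₂ω₂ sin(θ₄−θ₂) / [r₃ sin(θ₃−θ₄)].
Numerator sine = +0.98849; denominator sine = +0.95630.
Result = 0.1028·22.87·(+0.98849) / (0.3623·(+0.95630)) = +6.7079 rad/s; magnitude 6.7079 rad/s.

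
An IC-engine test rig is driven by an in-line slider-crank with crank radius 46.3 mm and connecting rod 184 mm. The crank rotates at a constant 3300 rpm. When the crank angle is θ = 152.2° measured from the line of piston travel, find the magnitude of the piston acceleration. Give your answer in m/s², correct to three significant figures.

ω = 2π·3300/60 = 345.6 rad/s
x(θ) = r cosθ + √(L² − r² sin²θ); with ω constant, a = ω²·d²x/dθ².
d²x/dθ² = −r cosθ − r²(cos2θ)/√u − r⁴ sin²2θ/(4u^{3/2}),  u = L² − r² sin²θ = 0.0333897 m².
Substituting r = 0.0463 m, L = 0.184 m, θ = 152.2°: d²x/dθ² = +0.0342 m.
a = ω²·d²x/dθ² = (345.6)²·(+0.0342) = +4084.2 m/s²;  |a| = 4084.2 m/s².

4080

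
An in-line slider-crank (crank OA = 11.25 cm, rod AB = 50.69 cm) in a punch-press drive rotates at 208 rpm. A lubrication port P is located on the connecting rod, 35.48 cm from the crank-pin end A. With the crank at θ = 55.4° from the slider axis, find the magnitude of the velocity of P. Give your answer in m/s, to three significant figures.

ω = 21.78 rad/s.  Crank-pin speed |V_A| = rω = 2.4504 m/s, perpendicular to OA.
Rod angle: sinφ = −(r/L) sinθ ⇒ φ = -10.526°; ω_rod = −rω cosθ/√(L²−r²sin²θ) = -2.792 rad/s.
V_P = V_A + ω_rod × AP, with AP = 0.3548 m along the rod.
Components: V_Px = −rω sinθ − a·ω_rod·sinφ = -2.198 m/s;  V_Py = rω cosθ + a·ω_rod·cosφ = +0.41752 m/s.
|V_P| = √(V_Px² + V_Py²) = 2.2373 m/s.

2.24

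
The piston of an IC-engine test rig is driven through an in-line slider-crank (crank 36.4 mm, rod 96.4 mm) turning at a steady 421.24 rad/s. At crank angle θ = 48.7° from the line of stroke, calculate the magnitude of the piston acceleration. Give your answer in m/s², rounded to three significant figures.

ω = 421.2 rad/s
x(θ) = r cosθ + √(L² − r² sin²θ); with ω constant, a = ω²·d²x/dθ².
d²x/dθ² = −r cosθ − r²(cos2θ)/√u − r⁴ sin²2θ/(4u^{3/2}),  u = L² − r² sin²θ = 0.00854516 m².
Substituting r = 0.0364 m, L = 0.0964 m, θ = 48.7°: d²x/dθ² = -0.022724 m.
a = ω²·d²x/dθ² = (421.2)²·(-0.022724) = -4032.3 m/s²;  |a| = 4032.3 m/s².

4030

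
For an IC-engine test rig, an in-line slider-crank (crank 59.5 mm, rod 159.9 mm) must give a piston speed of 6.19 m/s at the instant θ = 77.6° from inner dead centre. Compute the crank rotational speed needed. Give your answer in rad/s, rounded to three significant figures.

For an in-line slider-crank, |v_piston| = rω|sinθ|·[1 + r cosθ/√(L² − r² sin²θ)].
With r = 0.0595 m, L = 0.1599 m, θ = 77.6°: the bracketed kinematic factor |dx/dθ| = 0.063096 m.
ω = v/|dx/dθ| = 6.19/0.063096 = 98.104 rad/s.

98.1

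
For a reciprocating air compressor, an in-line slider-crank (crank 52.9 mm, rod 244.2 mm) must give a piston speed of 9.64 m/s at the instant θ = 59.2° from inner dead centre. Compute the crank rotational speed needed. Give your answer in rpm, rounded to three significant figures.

1820

For an in-line slider-crank, |v_piston| = rω|sinθ|·[1 + r cosθ/√(L² − r² sin²θ)].
With r = 0.0529 m, L = 0.2442 m, θ = 59.2°: the bracketed kinematic factor |dx/dθ| = 0.050569 m.
ω = v/|dx/dθ| = 9.64/0.050569 = 190.63 rad/s.
N = 60ω/(2π) = 1820.4 rpm.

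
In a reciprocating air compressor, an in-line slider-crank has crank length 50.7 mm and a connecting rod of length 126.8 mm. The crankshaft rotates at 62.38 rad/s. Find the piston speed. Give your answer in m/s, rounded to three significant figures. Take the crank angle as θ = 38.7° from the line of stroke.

ω = 62.38 rad/s
For an in-line slider-crank, x = r cosθ + √(L² − r² sin²θ), so v = −rω sinθ·[1 + r cosθ/√(L² − r² sin²θ)].
With r = 0.0507 m, L = 0.1268 m, θ = 38.7°: √(L² − r² sin²θ) = 0.12277 m.
v = −0.0507·62.38·0.62524·[1 + 0.0507·0.78043/0.12277] = -2.6147 m/s.
|v| = 2.6147 m/s.

2.61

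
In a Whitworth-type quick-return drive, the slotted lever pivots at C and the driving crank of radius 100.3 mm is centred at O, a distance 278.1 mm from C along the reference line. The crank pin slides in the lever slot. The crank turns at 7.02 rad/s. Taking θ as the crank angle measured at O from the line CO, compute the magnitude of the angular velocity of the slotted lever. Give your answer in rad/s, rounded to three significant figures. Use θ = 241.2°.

0.392

ω = 7.02 rad/s
Crank pin A relative to C: A = (d + r cosθ, r sinθ); lever angle φ = atan2(r sinθ, d + r cosθ).
Differentiating tanφ: φ̇ = rω(d cosθ + r)/(d² + r² + 2dr cosθ).
d² + r² + 2dr cosθ = |CA|² = 0.0605242 m²;  d cosθ + r = -0.033676 m.
|ω_lever| = |0.1003·7.02·-0.033676| / 0.0605242 = 0.39177 rad/s.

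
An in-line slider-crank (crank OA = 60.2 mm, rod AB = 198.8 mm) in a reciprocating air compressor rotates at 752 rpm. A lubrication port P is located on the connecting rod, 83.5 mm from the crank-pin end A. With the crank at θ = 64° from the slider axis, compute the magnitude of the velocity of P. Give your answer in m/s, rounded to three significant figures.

ω = 78.75 rad/s.  Crank-pin speed |V_A| = rω = 4.7407 m/s, perpendicular to OA.
Rod angle: sinφ = −(r/L) sinθ ⇒ φ = -15.793°; ω_rod = −rω cosθ/√(L²−r²sin²θ) = -10.864 rad/s.
V_P = V_A + ω_rod × AP, with AP = 0.0835 m along the rod.
Components: V_Px = −rω sinθ − a·ω_rod·sinφ = -4.5078 m/s;  V_Py = rω cosθ + a·ω_rod·cosφ = +1.2053 m/s.
|V_P| = √(V_Px² + V_Py²) = 4.6662 m/s.

4.67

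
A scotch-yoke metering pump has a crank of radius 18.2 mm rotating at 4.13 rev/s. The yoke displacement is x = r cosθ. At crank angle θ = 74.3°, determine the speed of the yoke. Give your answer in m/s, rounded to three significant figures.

ω = 25.95 rad/s (from 4.13 rev/s).
x = r cosθ ⇒ ẋ = −rω sinθ.
|v| = rω|sinθ| = 0.0182·25.95·|sin 74.3°| = 0.45466 m/s.

0.455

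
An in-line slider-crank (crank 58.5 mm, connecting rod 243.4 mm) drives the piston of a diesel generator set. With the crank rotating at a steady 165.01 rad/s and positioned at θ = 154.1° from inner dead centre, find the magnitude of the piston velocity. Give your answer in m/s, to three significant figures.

3.30

ω = 165 rad/s
For an in-line slider-crank, x = r cosθ + √(L² − r² sin²θ), so v = −rω sinθ·[1 + r cosθ/√(L² − r² sin²θ)].
With r = 0.0585 m, L = 0.2434 m, θ = 154.1°: √(L² − r² sin²θ) = 0.24205 m.
v = −0.0585·165·0.43680·[1 + 0.0585·-0.89956/0.24205] = -3.2998 m/s.
|v| = 3.2998 m/s.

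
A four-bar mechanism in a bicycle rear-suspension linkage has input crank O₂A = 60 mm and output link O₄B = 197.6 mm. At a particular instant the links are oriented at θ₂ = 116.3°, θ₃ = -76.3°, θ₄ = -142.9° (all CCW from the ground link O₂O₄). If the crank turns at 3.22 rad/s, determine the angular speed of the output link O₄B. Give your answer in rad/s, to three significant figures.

0.232

ω₂ = 3.22 rad/s
Differentiating the loop-closure r₂e^{iθ₂}+r₃e^{iθ₃}=r₁+r₄e^{iθ₄} gives r₂ω₂e^{iθ₂}+r₃ω₃e^{iθ₃}=r₄ω₄e^{iθ₄}.
Eliminating the other unknown: ω₄ = r₂ω₂ sin(θ₂−θ₃) / [r₄ sin(θ₄−θ₃)].
Numerator sine = -0.21814; denominator sine = -0.91775.
Result = 0.06·3.22·(-0.21814) / (0.1976·(-0.91775)) = +0.2324 rad/s; magnitude 0.2324 rad/s.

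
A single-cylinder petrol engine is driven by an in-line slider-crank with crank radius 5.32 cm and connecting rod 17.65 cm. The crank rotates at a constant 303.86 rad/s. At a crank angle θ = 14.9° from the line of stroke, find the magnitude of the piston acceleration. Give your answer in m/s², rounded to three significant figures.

ω = 303.9 rad/s
x(θ) = r cosθ + √(L² − r² sin²θ); with ω constant, a = ω²·d²x/dθ².
d²x/dθ² = −r cosθ − r²(cos2θ)/√u − r⁴ sin²2θ/(4u^{3/2}),  u = L² − r² sin²θ = 0.0309651 m².
Substituting r = 0.0532 m, L = 0.1765 m, θ = 14.9°: d²x/dθ² = -0.065459 m.
a = ω²·d²x/dθ² = (303.9)²·(-0.065459) = -6043.9 m/s²;  |a| = 6043.9 m/s².

6040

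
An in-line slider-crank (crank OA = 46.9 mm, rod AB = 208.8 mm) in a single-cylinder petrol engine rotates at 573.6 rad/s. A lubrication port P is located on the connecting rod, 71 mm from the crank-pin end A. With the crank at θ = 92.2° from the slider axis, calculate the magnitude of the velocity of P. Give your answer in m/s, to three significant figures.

ω = 573.6 rad/s.  Crank-pin speed |V_A| = rω = 26.902 m/s, perpendicular to OA.
Rod angle: sinφ = −(r/L) sinθ ⇒ φ = -12.971°; ω_rod = −rω cosθ/√(L²−r²sin²θ) = +5.0754 rad/s.
V_P = V_A + ω_rod × AP, with AP = 0.071 m along the rod.
Components: V_Px = −rω sinθ − a·ω_rod·sinφ = -26.801 m/s;  V_Py = rω cosθ + a·ω_rod·cosφ = -0.68154 m/s.
|V_P| = √(V_Px² + V_Py²) = 26.81 m/s.

26.8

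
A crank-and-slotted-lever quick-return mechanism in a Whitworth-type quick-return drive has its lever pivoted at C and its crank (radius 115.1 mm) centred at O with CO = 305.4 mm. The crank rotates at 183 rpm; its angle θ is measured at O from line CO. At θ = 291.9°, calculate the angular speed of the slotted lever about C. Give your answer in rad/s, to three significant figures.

ω = 19.16 rad/s (from 183 rpm).
Crank pin A relative to C: A = (d + r cosθ, r sinθ); lever angle φ = atan2(r sinθ, d + r cosθ).
Differentiating tanφ: φ̇ = rω(d cosθ + r)/(d² + r² + 2dr cosθ).
d² + r² + 2dr cosθ = |CA|² = 0.132739 m²;  d cosθ + r = +0.22901 m.
|ω_lever| = |0.1151·19.16·+0.22901| / 0.132739 = 3.8055 rad/s.

3.81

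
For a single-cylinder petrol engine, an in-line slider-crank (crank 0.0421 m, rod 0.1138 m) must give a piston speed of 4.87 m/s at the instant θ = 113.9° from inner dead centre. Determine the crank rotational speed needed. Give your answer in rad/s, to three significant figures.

For an in-line slider-crank, |v_piston| = rω|sinθ|·[1 + r cosθ/√(L² − r² sin²θ)].
With r = 0.0421 m, L = 0.1138 m, θ = 113.9°: the bracketed kinematic factor |dx/dθ| = 0.03236 m.
ω = v/|dx/dθ| = 4.87/0.03236 = 150.5 rad/s.

150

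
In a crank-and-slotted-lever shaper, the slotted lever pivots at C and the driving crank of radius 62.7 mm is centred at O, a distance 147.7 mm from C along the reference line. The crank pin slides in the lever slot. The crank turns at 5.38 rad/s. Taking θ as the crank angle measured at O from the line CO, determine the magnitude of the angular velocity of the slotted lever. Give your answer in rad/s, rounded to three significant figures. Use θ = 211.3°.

2.16

ω = 5.38 rad/s
Crank pin A relative to C: A = (d + r cosθ, r sinθ); lever angle φ = atan2(r sinθ, d + r cosθ).
Differentiating tanφ: φ̇ = rω(d cosθ + r)/(d² + r² + 2dr cosθ).
d² + r² + 2dr cosθ = |CA|² = 0.00992065 m²;  d cosθ + r = -0.063504 m.
|ω_lever| = |0.0627·5.38·-0.063504| / 0.00992065 = 2.1593 rad/s.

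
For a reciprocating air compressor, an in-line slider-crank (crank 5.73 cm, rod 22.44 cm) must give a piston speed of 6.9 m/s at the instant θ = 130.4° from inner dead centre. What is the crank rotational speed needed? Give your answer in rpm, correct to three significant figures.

1820

For an in-line slider-crank, |v_piston| = rω|sinθ|·[1 + r cosθ/√(L² − r² sin²θ)].
With r = 0.0573 m, L = 0.2244 m, θ = 130.4°: the bracketed kinematic factor |dx/dθ| = 0.036274 m.
ω = v/|dx/dθ| = 6.9/0.036274 = 190.22 rad/s.
N = 60ω/(2π) = 1816.5 rpm.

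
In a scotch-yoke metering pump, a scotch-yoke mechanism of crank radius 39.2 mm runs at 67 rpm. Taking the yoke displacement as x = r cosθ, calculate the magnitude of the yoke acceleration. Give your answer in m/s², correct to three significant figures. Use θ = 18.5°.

ω = 7.016 rad/s (from 67 rpm).
x = r cosθ ⇒ ẍ = −rω² cosθ (ω constant).
|a| = rω²|cosθ| = 0.0392·(7.016)²·|cos 18.5°| = 1.83 m/s².

1.83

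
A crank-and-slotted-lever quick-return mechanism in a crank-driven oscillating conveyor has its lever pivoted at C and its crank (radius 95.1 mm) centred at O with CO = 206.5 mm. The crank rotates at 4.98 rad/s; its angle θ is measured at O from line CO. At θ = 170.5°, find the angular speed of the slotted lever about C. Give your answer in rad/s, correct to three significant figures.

ω = 4.98 rad/s
Crank pin A relative to C: A = (d + r cosθ, r sinθ); lever angle φ = atan2(r sinθ, d + r cosθ).
Differentiating tanφ: φ̇ = rω(d cosθ + r)/(d² + r² + 2dr cosθ).
d² + r² + 2dr cosθ = |CA|² = 0.0129486 m²;  d cosθ + r = -0.10857 m.
|ω_lever| = |0.0951·4.98·-0.10857| / 0.0129486 = 3.9709 rad/s.

3.97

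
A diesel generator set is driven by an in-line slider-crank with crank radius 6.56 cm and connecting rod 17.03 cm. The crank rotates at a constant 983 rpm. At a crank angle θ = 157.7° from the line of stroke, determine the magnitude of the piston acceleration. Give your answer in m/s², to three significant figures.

445

ω = 2π·983/60 = 102.9 rad/s
x(θ) = r cosθ + √(L² − r² sin²θ); with ω constant, a = ω²·d²x/dθ².
d²x/dθ² = −r cosθ − r²(cos2θ)/√u − r⁴ sin²2θ/(4u^{3/2}),  u = L² − r² sin²θ = 0.0283825 m².
Substituting r = 0.0656 m, L = 0.1703 m, θ = 157.7°: d²x/dθ² = +0.042029 m.
a = ω²·d²x/dθ² = (102.9)²·(+0.042029) = +445.36 m/s²;  |a| = 445.36 m/s².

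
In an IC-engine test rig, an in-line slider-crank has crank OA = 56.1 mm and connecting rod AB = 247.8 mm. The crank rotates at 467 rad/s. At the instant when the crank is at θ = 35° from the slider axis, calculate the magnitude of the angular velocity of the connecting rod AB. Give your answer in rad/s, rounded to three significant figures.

ω = 467 rad/s
The rod makes angle φ with the slider axis where L sinφ = r sinθ; differentiating, L cosφ·φ̇ = r ω cosθ.
L cosφ = √(L² − r² sin²θ) = 0.2457 m.
|ω_rod| = r ω |cosθ| / √(L² − r² sin²θ) = 0.0561·467·0.81915/0.2457 = 87.345 rad/s.

87.3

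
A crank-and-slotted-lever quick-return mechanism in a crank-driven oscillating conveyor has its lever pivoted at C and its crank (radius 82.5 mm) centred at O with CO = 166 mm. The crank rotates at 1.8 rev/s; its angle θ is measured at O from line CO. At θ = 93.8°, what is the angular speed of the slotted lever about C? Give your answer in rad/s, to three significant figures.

2.05

ω = 11.31 rad/s (from 1.8 rev/s).
Crank pin A relative to C: A = (d + r cosθ, r sinθ); lever angle φ = atan2(r sinθ, d + r cosθ).
Differentiating tanφ: φ̇ = rω(d cosθ + r)/(d² + r² + 2dr cosθ).
d² + r² + 2dr cosθ = |CA|² = 0.032547 m²;  d cosθ + r = +0.071499 m.
|ω_lever| = |0.0825·11.31·+0.071499| / 0.032547 = 2.0497 rad/s.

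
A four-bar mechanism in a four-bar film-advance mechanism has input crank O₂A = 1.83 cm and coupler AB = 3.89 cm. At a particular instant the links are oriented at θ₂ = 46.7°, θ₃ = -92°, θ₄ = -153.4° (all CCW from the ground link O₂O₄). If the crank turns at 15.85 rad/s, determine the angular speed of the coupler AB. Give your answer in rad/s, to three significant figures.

ω₂ = 15.85 rad/s
Differentiating the loop-closure r₂e^{iθ₂}+r₃e^{iθ₃}=r₁+r₄e^{iθ₄} gives r₂ω₂e^{iθ₂}+r₃ω₃e^{iθ₃}=r₄ω₄e^{iθ₄}.
Eliminating the other unknown: ω₃ = r₂ω₂ sin(θ₄−θ₂) / [r₃ sin(θ₃−θ₄)].
Numerator sine = +0.34366; denominator sine = +0.87798.
Result = 0.0183·15.85·(+0.34366) / (0.0389·(+0.87798)) = +2.9186 rad/s; magnitude 2.9186 rad/s.

2.92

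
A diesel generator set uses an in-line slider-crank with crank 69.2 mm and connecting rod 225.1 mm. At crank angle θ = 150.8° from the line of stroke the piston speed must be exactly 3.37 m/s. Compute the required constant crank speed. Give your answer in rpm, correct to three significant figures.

For an in-line slider-crank, |v_piston| = rω|sinθ|·[1 + r cosθ/√(L² − r² sin²θ)].
With r = 0.0692 m, L = 0.2251 m, θ = 150.8°: the bracketed kinematic factor |dx/dθ| = 0.024597 m.
ω = v/|dx/dθ| = 3.37/0.024597 = 137.01 rad/s.
N = 60ω/(2π) = 1308.4 rpm.

1310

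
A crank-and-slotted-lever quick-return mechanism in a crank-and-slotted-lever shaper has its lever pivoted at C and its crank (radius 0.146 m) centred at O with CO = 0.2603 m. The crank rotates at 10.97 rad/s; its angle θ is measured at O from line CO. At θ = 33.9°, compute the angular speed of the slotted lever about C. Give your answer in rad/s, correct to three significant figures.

ω = 10.97 rad/s
Crank pin A relative to C: A = (d + r cosθ, r sinθ); lever angle φ = atan2(r sinθ, d + r cosθ).
Differentiating tanφ: φ̇ = rω(d cosθ + r)/(d² + r² + 2dr cosθ).
d² + r² + 2dr cosθ = |CA|² = 0.152159 m²;  d cosθ + r = +0.36205 m.
|ω_lever| = |0.146·10.97·+0.36205| / 0.152159 = 3.8109 rad/s.

3.81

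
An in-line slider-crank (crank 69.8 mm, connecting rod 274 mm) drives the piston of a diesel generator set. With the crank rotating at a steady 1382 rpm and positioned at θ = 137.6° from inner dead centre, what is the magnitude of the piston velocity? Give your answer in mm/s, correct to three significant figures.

ω = 2π·1382/60 = 144.7 rad/s
For an in-line slider-crank, x = r cosθ + √(L² − r² sin²θ), so v = −rω sinθ·[1 + r cosθ/√(L² − r² sin²θ)].
With r = 0.0698 m, L = 0.274 m, θ = 137.6°: √(L² − r² sin²θ) = 0.26993 m.
v = −0.0698·144.7·0.67430·[1 + 0.0698·-0.73846/0.26993] = -5.5109 m/s.
|v| = 5.5109 m/s = 5510.9 mm/s.

5510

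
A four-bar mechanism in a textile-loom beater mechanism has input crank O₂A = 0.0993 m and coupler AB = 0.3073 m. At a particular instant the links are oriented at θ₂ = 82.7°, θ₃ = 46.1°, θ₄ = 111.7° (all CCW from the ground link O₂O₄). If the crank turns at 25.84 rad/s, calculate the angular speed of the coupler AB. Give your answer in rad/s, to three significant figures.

4.45

ω₂ = 25.84 rad/s
Differentiating the loop-closure r₂e^{iθ₂}+r₃e^{iθ₃}=r₁+r₄e^{iθ₄} gives r₂ω₂e^{iθ₂}+r₃ω₃e^{iθ₃}=r₄ω₄e^{iθ₄}.
Eliminating the other unknown: ω₃ = r₂ω₂ sin(θ₄−θ₂) / [r₃ sin(θ₃−θ₄)].
Numerator sine = +0.48481; denominator sine = -0.91068.
Result = 0.0993·25.84·(+0.48481) / (0.3073·(-0.91068)) = -4.4451 rad/s; magnitude 4.4451 rad/s.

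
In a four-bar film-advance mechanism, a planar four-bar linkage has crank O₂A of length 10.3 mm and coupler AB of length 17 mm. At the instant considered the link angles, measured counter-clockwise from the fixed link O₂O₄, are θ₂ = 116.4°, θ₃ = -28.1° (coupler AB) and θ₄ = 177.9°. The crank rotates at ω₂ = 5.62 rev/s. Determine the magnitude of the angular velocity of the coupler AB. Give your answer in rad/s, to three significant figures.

42.9

ω₂ = 35.31 rad/s (from 5.62 rev/s).
Differentiating the loop-closure r₂e^{iθ₂}+r₃e^{iθ₃}=r₁+r₄e^{iθ₄} gives r₂ω₂e^{iθ₂}+r₃ω₃e^{iθ₃}=r₄ω₄e^{iθ₄}.
Eliminating the other unknown: ω₃ = r₂ω₂ sin(θ₄−θ₂) / [r₃ sin(θ₃−θ₄)].
Numerator sine = +0.87882; denominator sine = +0.43837.
Result = 0.0103·35.31·(+0.87882) / (0.017·(+0.43837)) = +42.89 rad/s; magnitude 42.89 rad/s.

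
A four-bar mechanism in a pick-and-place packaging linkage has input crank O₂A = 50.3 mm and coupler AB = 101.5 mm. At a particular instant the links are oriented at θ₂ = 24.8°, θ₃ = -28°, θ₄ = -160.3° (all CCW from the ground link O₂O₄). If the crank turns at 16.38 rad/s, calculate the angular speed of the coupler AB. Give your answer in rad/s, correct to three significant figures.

0.976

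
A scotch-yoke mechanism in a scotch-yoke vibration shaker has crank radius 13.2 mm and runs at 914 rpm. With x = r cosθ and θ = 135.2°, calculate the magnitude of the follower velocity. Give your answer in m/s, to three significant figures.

ω = 95.71 rad/s (from 914 rpm).
x = r cosθ ⇒ ẋ = −rω sinθ.
|v| = rω|sinθ| = 0.0132·95.71·|sin 135.2°| = 0.89025 m/s.

0.890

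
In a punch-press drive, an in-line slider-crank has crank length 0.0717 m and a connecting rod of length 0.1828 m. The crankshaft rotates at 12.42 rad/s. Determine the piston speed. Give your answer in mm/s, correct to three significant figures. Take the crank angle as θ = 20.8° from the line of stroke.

433

ω = 12.42 rad/s
For an in-line slider-crank, x = r cosθ + √(L² − r² sin²θ), so v = −rω sinθ·[1 + r cosθ/√(L² − r² sin²θ)].
With r = 0.0717 m, L = 0.1828 m, θ = 20.8°: √(L² − r² sin²θ) = 0.18102 m.
v = −0.0717·12.42·0.35511·[1 + 0.0717·0.93483/0.18102] = -0.43332 m/s.
|v| = 0.43332 m/s = 433.32 mm/s.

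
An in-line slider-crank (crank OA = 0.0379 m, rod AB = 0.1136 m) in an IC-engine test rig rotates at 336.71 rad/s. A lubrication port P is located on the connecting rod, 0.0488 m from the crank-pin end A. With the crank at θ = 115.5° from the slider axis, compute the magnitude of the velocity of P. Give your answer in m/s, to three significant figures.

11.2

ω = 336.7 rad/s.  Crank-pin speed |V_A| = rω = 12.761 m/s, perpendicular to OA.
Rod angle: sinφ = −(r/L) sinθ ⇒ φ = -17.525°; ω_rod = −rω cosθ/√(L²−r²sin²θ) = +50.716 rad/s.
V_P = V_A + ω_rod × AP, with AP = 0.0488 m along the rod.
Components: V_Px = −rω sinθ − a·ω_rod·sinφ = -10.773 m/s;  V_Py = rω cosθ + a·ω_rod·cosφ = -3.1338 m/s.
|V_P| = √(V_Px² + V_Py²) = 11.219 m/s.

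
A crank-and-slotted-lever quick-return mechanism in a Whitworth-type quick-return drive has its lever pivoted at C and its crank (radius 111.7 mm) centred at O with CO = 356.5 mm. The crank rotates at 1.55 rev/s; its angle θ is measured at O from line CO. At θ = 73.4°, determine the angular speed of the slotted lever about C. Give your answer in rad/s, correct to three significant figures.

ω = 9.739 rad/s (from 1.55 rev/s).
Crank pin A relative to C: A = (d + r cosθ, r sinθ); lever angle φ = atan2(r sinθ, d + r cosθ).
Differentiating tanφ: φ̇ = rω(d cosθ + r)/(d² + r² + 2dr cosθ).
d² + r² + 2dr cosθ = |CA|² = 0.162322 m²;  d cosθ + r = +0.21355 m.
|ω_lever| = |0.1117·9.739·+0.21355| / 0.162322 = 1.4311 rad/s.

1.43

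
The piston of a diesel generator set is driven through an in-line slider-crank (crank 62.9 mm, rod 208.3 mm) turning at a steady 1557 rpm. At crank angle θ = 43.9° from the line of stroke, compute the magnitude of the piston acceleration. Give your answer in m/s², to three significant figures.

ω = 2π·1557/60 = 163 rad/s
x(θ) = r cosθ + √(L² − r² sin²θ); with ω constant, a = ω²·d²x/dθ².
d²x/dθ² = −r cosθ − r²(cos2θ)/√u − r⁴ sin²2θ/(4u^{3/2}),  u = L² − r² sin²θ = 0.0414866 m².
Substituting r = 0.0629 m, L = 0.2083 m, θ = 43.9°: d²x/dθ² = -0.046531 m.
a = ω²·d²x/dθ² = (163)²·(-0.046531) = -1237 m/s²;  |a| = 1237 m/s².

1240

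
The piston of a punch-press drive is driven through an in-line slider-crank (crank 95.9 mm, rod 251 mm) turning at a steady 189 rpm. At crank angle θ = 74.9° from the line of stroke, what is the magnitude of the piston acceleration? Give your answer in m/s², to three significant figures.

ω = 2π·189/60 = 19.79 rad/s
x(θ) = r cosθ + √(L² − r² sin²θ); with ω constant, a = ω²·d²x/dθ².
d²x/dθ² = −r cosθ − r²(cos2θ)/√u − r⁴ sin²2θ/(4u^{3/2}),  u = L² − r² sin²θ = 0.0544283 m².
Substituting r = 0.0959 m, L = 0.251 m, θ = 74.9°: d²x/dθ² = +0.0086666 m.
a = ω²·d²x/dθ² = (19.79)²·(+0.0086666) = +3.3949 m/s²;  |a| = 3.3949 m/s².

3.39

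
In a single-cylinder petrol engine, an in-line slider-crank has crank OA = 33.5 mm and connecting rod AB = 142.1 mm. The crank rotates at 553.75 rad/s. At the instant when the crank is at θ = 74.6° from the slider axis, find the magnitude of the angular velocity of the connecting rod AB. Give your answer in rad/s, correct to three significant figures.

ω = 553.8 rad/s
The rod makes angle φ with the slider axis where L sinφ = r sinθ; differentiating, L cosφ·φ̇ = r ω cosθ.
L cosφ = √(L² − r² sin²θ) = 0.13838 m.
|ω_rod| = r ω |cosθ| / √(L² − r² sin²θ) = 0.0335·553.8·0.26556/0.13838 = 35.599 rad/s.

35.6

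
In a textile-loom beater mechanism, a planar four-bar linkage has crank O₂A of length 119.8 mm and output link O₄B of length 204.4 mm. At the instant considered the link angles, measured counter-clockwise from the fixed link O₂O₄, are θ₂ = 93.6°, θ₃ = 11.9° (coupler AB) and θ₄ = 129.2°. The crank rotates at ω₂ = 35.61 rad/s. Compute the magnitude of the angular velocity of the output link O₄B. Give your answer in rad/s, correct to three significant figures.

23.2

ω₂ = 35.61 rad/s
Differentiating the loop-closure r₂e^{iθ₂}+r₃e^{iθ₃}=r₁+r₄e^{iθ₄} gives r₂ω₂e^{iθ₂}+r₃ω₃e^{iθ₃}=r₄ω₄e^{iθ₄}.
Eliminating the other unknown: ω₄ = r₂ω₂ sin(θ₂−θ₃) / [r₄ sin(θ₄−θ₃)].
Numerator sine = +0.98953; denominator sine = +0.88862.
Result = 0.1198·35.61·(+0.98953) / (0.2044·(+0.88862)) = +23.241 rad/s; magnitude 23.241 rad/s.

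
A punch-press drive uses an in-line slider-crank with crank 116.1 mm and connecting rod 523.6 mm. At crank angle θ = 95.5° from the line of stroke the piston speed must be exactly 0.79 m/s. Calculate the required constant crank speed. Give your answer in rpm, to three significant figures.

For an in-line slider-crank, |v_piston| = rω|sinθ|·[1 + r cosθ/√(L² − r² sin²θ)].
With r = 0.1161 m, L = 0.5236 m, θ = 95.5°: the bracketed kinematic factor |dx/dθ| = 0.11305 m.
ω = v/|dx/dθ| = 0.79/0.11305 = 6.9882 rad/s.
N = 60ω/(2π) = 66.733 rpm.

66.7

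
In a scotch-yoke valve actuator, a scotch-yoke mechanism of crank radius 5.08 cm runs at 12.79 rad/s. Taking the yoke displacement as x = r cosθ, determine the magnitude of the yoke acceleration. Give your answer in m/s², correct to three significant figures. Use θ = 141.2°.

6.48

ω = 12.79 rad/s
x = r cosθ ⇒ ẍ = −rω² cosθ (ω constant).
|a| = rω²|cosθ| = 0.0508·(12.79)²·|cos 141.2°| = 6.4764 m/s².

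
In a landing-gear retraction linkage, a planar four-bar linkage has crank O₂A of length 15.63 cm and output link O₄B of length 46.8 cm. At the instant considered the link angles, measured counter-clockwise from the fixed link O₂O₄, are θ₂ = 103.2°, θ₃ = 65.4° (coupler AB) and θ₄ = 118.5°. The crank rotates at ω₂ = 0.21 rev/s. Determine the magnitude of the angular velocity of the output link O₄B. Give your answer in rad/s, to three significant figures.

0.338

ω₂ = 1.319 rad/s (from 0.21 rev/s).
Differentiating the loop-closure r₂e^{iθ₂}+r₃e^{iθ₃}=r₁+r₄e^{iθ₄} gives r₂ω₂e^{iθ₂}+r₃ω₃e^{iθ₃}=r₄ω₄e^{iθ₄}.
Eliminating the other unknown: ω₄ = r₂ω₂ sin(θ₂−θ₃) / [r₄ sin(θ₄−θ₃)].
Numerator sine = +0.61291; denominator sine = +0.79968.
Result = 0.1563·1.319·(+0.61291) / (0.468·(+0.79968)) = +0.33774 rad/s; magnitude 0.33774 rad/s.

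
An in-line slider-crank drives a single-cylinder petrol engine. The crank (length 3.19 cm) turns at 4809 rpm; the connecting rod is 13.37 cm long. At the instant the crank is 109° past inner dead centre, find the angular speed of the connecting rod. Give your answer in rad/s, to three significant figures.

40.2

ω = 503.6 rad/s (converted from 4809 rpm).
The rod makes angle φ with the slider axis where L sinφ = r sinθ; differentiating, L cosφ·φ̇ = r ω cosθ.
L cosφ = √(L² − r² sin²θ) = 0.13025 m.
|ω_rod| = r ω |cosθ| / √(L² − r² sin²θ) = 0.0319·503.6·0.32557/0.13025 = 40.154 rad/s.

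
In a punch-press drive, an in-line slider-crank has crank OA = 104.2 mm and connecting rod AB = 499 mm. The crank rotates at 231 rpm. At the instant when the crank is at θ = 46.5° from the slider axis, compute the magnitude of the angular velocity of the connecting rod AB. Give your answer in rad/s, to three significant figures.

3.52

ω = 24.19 rad/s (converted from 231 rpm).
The rod makes angle φ with the slider axis where L sinφ = r sinθ; differentiating, L cosφ·φ̇ = r ω cosθ.
L cosφ = √(L² − r² sin²θ) = 0.49324 m.
|ω_rod| = r ω |cosθ| / √(L² − r² sin²θ) = 0.1042·24.19·0.68835/0.49324 = 3.5177 rad/s.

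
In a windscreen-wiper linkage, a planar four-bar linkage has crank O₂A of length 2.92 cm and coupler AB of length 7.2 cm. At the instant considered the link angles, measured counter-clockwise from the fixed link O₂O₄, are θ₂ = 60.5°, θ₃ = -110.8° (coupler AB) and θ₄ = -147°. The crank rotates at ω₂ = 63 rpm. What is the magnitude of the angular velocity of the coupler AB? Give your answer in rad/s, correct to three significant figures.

2.09

ω₂ = 6.597 rad/s (from 63 rpm).
Differentiating the loop-closure r₂e^{iθ₂}+r₃e^{iθ₃}=r₁+r₄e^{iθ₄} gives r₂ω₂e^{iθ₂}+r₃ω₃e^{iθ₃}=r₄ω₄e^{iθ₄}.
Eliminating the other unknown: ω₃ = r₂ω₂ sin(θ₄−θ₂) / [r₃ sin(θ₃−θ₄)].
Numerator sine = +0.46175; denominator sine = +0.59061.
Result = 0.0292·6.597·(+0.46175) / (0.072·(+0.59061)) = +2.0918 rad/s; magnitude 2.0918 rad/s.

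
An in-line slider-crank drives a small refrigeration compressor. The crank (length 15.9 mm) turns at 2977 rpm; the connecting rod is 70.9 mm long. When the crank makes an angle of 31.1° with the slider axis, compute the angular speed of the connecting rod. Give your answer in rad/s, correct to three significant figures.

60.3

ω = 311.8 rad/s (converted from 2977 rpm).
The rod makes angle φ with the slider axis where L sinφ = r sinθ; differentiating, L cosφ·φ̇ = r ω cosθ.
L cosφ = √(L² − r² sin²θ) = 0.070423 m.
|ω_rod| = r ω |cosθ| / √(L² − r² sin²θ) = 0.0159·311.8·0.85627/0.070423 = 60.27 rad/s.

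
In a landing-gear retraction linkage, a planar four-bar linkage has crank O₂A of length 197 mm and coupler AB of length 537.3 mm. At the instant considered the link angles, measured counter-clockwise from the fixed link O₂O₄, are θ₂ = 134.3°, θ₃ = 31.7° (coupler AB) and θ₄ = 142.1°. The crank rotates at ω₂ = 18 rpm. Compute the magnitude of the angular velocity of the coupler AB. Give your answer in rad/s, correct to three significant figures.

0.100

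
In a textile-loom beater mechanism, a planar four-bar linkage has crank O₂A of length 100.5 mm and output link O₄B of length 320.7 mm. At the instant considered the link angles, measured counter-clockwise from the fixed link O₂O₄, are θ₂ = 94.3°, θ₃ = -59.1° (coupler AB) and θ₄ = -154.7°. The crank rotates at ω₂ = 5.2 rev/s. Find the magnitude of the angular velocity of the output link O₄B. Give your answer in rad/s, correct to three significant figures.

ω₂ = 32.67 rad/s (from 5.2 rev/s).
Differentiating the loop-closure r₂e^{iθ₂}+r₃e^{iθ₃}=r₁+r₄e^{iθ₄} gives r₂ω₂e^{iθ₂}+r₃ω₃e^{iθ₃}=r₄ω₄e^{iθ₄}.
Eliminating the other unknown: ω₄ = r₂ω₂ sin(θ₂−θ₃) / [r₄ sin(θ₄−θ₃)].
Numerator sine = +0.44776; denominator sine = -0.99523.
Result = 0.1005·32.67·(+0.44776) / (0.3207·(-0.99523)) = -4.6065 rad/s; magnitude 4.6065 rad/s.

4.61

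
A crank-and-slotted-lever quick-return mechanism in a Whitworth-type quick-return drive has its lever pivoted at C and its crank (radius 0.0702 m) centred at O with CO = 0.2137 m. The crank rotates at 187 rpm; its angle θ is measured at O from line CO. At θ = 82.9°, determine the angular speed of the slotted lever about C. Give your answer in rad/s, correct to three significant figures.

2.45

ω = 19.58 rad/s (from 187 rpm).
Crank pin A relative to C: A = (d + r cosθ, r sinθ); lever angle φ = atan2(r sinθ, d + r cosθ).
Differentiating tanφ: φ̇ = rω(d cosθ + r)/(d² + r² + 2dr cosθ).
d² + r² + 2dr cosθ = |CA|² = 0.0543042 m²;  d cosθ + r = +0.096614 m.
|ω_lever| = |0.0702·19.58·+0.096614| / 0.0543042 = 2.4458 rad/s.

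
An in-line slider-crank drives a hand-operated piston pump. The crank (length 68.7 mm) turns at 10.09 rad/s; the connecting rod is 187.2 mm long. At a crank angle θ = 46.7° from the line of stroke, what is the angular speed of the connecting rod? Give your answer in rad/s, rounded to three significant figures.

2.64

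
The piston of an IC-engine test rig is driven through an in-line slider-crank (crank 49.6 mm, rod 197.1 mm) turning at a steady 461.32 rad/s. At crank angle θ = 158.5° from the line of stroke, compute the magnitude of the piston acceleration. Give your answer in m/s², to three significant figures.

7850

ω = 461.3 rad/s
x(θ) = r cosθ + √(L² − r² sin²θ); with ω constant, a = ω²·d²x/dθ².
d²x/dθ² = −r cosθ − r²(cos2θ)/√u − r⁴ sin²2θ/(4u^{3/2}),  u = L² − r² sin²θ = 0.038518 m².
Substituting r = 0.0496 m, L = 0.1971 m, θ = 158.5°: d²x/dθ² = +0.036888 m.
a = ω²·d²x/dθ² = (461.3)²·(+0.036888) = +7850.3 m/s²;  |a| = 7850.3 m/s².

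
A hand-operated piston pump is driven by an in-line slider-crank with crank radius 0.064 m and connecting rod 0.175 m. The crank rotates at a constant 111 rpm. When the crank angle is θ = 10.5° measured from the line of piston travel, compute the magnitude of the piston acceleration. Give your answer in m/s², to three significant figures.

11.5

ω = 2π·111/60 = 11.62 rad/s
x(θ) = r cosθ + √(L² − r² sin²θ); with ω constant, a = ω²·d²x/dθ².
d²x/dθ² = −r cosθ − r²(cos2θ)/√u − r⁴ sin²2θ/(4u^{3/2}),  u = L² − r² sin²θ = 0.030489 m².
Substituting r = 0.064 m, L = 0.175 m, θ = 10.5°: d²x/dθ² = -0.084929 m.
a = ω²·d²x/dθ² = (11.62)²·(-0.084929) = -11.475 m/s²;  |a| = 11.475 m/s².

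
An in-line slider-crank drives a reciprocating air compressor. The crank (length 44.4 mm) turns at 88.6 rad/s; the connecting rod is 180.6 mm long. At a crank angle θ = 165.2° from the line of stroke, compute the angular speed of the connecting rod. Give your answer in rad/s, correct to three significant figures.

ω = 88.6 rad/s
The rod makes angle φ with the slider axis where L sinφ = r sinθ; differentiating, L cosφ·φ̇ = r ω cosθ.
L cosφ = √(L² − r² sin²θ) = 0.18024 m.
|ω_rod| = r ω |cosθ| / √(L² − r² sin²θ) = 0.0444·88.6·0.96682/0.18024 = 21.101 rad/s.

21.1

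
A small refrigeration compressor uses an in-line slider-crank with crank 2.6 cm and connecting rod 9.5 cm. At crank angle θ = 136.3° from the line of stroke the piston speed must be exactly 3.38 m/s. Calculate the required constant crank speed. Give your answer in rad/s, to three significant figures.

For an in-line slider-crank, |v_piston| = rω|sinθ|·[1 + r cosθ/√(L² − r² sin²θ)].
With r = 0.026 m, L = 0.095 m, θ = 136.3°: the bracketed kinematic factor |dx/dθ| = 0.014343 m.
ω = v/|dx/dθ| = 3.38/0.014343 = 235.65 rad/s.

236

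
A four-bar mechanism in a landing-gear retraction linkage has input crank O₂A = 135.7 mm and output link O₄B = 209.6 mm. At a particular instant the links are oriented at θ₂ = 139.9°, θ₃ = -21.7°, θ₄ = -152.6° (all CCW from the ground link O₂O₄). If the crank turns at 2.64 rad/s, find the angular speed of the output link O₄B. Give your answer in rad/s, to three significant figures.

0.714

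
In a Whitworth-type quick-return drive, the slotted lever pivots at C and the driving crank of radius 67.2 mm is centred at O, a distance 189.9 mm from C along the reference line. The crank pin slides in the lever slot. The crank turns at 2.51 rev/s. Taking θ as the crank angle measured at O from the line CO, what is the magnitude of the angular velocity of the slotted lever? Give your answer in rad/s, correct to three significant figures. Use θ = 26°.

3.97

ω = 15.77 rad/s (from 2.51 rev/s).
Crank pin A relative to C: A = (d + r cosθ, r sinθ); lever angle φ = atan2(r sinθ, d + r cosθ).
Differentiating tanφ: φ̇ = rω(d cosθ + r)/(d² + r² + 2dr cosθ).
d² + r² + 2dr cosθ = |CA|² = 0.0635174 m²;  d cosθ + r = +0.23788 m.
|ω_lever| = |0.0672·15.77·+0.23788| / 0.0635174 = 3.9691 rad/s.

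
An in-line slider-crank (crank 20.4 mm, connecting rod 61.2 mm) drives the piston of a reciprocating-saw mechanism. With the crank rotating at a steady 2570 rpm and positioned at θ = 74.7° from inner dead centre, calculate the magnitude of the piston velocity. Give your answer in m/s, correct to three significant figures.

ω = 2π·2570/60 = 269.1 rad/s
For an in-line slider-crank, x = r cosθ + √(L² − r² sin²θ), so v = −rω sinθ·[1 + r cosθ/√(L² − r² sin²θ)].
With r = 0.0204 m, L = 0.0612 m, θ = 74.7°: √(L² − r² sin²θ) = 0.05795 m.
v = −0.0204·269.1·0.96456·[1 + 0.0204·0.26387/0.05795] = -5.7876 m/s.
|v| = 5.7876 m/s.

5.79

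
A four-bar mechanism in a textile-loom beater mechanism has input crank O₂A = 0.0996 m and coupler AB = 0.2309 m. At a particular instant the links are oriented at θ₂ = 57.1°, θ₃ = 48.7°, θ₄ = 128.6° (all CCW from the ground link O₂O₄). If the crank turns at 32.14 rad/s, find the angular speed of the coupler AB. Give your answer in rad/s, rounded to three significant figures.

13.4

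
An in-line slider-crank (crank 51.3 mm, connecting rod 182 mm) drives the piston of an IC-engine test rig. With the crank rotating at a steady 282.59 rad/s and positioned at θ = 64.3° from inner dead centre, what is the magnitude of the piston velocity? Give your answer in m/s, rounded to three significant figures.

ω = 282.6 rad/s
For an in-line slider-crank, x = r cosθ + √(L² − r² sin²θ), so v = −rω sinθ·[1 + r cosθ/√(L² − r² sin²θ)].
With r = 0.0513 m, L = 0.182 m, θ = 64.3°: √(L² − r² sin²θ) = 0.17603 m.
v = −0.0513·282.6·0.90108·[1 + 0.0513·0.43366/0.17603] = -14.714 m/s.
|v| = 14.714 m/s.

14.7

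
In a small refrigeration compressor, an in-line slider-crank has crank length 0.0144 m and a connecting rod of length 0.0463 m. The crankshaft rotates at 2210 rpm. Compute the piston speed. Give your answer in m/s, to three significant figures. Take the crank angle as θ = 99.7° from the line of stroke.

ω = 2π·2210/60 = 231.4 rad/s
For an in-line slider-crank, x = r cosθ + √(L² − r² sin²θ), so v = −rω sinθ·[1 + r cosθ/√(L² − r² sin²θ)].
With r = 0.0144 m, L = 0.0463 m, θ = 99.7°: √(L² − r² sin²θ) = 0.044071 m.
v = −0.0144·231.4·0.98570·[1 + 0.0144·-0.16849/0.044071] = -3.1041 m/s.
|v| = 3.1041 m/s.

3.10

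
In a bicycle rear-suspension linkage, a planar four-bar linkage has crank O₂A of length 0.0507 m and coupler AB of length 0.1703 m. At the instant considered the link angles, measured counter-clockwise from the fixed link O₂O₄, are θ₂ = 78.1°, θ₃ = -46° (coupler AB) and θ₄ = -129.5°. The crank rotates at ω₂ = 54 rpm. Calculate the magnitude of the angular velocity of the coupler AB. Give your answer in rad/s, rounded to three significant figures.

ω₂ = 5.655 rad/s (from 54 rpm).
Differentiating the loop-closure r₂e^{iθ₂}+r₃e^{iθ₃}=r₁+r₄e^{iθ₄} gives r₂ω₂e^{iθ₂}+r₃ω₃e^{iθ₃}=r₄ω₄e^{iθ₄}.
Eliminating the other unknown: ω₃ = r₂ω₂ sin(θ₄−θ₂) / [r₃ sin(θ₃−θ₄)].
Numerator sine = +0.46330; denominator sine = +0.99357.
Result = 0.0507·5.655·(+0.46330) / (0.1703·(+0.99357)) = +0.78501 rad/s; magnitude 0.78501 rad/s.

0.785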